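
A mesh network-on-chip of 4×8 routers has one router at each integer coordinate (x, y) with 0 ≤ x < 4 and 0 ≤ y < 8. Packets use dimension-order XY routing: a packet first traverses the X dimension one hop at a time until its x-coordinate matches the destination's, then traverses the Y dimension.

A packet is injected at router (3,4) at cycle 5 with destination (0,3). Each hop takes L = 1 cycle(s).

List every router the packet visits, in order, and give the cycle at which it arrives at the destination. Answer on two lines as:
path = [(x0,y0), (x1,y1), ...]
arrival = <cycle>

  0. router=(3,4) cycle=5 (inject)
  1. router=(2,4) cycle=6 dir=W
  2. router=(1,4) cycle=7 dir=W
  3. router=(0,4) cycle=8 dir=W
  4. router=(0,3) cycle=9 dir=S

path = [(3,4), (2,4), (1,4), (0,4), (0,3)]
arrival = 9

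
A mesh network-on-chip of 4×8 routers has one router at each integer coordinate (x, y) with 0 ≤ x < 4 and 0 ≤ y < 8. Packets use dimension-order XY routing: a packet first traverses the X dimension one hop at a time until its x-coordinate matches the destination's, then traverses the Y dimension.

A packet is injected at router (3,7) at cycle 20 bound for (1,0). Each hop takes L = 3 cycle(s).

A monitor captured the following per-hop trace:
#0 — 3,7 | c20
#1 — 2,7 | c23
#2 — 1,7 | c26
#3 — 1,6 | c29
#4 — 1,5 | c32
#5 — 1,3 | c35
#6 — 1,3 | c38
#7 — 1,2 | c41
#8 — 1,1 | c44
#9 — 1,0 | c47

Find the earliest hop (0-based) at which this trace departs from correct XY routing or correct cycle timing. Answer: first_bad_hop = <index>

  1: Δx=-1 Δy=+0 Δt=3 [ok]
  2: Δx=-1 Δy=+0 Δt=3 [ok]
  3: Δx=+0 Δy=-1 Δt=3 [ok]
  4: Δx=+0 Δy=-1 Δt=3 [ok]
  5: Δx=+0 Δy=-2 Δt=3 [BAD: non-unit step]

first_bad_hop = 5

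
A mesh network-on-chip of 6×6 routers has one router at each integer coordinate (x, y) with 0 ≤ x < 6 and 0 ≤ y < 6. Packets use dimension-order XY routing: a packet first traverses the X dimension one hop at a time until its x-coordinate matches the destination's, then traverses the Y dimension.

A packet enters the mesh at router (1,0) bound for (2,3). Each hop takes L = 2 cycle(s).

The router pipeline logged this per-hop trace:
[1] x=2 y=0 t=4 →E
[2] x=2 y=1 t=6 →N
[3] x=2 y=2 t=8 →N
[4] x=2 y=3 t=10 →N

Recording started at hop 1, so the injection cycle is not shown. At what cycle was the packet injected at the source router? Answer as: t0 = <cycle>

cyc[1] = 4 and cyc[k] = t0 + k·L for every k.
Subtract one hop: t0 = 4 − 2 = 2.

t0 = 2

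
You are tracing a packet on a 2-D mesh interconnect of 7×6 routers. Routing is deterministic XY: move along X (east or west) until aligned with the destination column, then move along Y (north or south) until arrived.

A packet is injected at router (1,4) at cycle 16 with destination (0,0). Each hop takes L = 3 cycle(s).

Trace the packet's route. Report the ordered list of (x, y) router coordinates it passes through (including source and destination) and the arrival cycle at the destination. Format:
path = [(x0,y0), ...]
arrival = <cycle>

#0 — 1,4 | c16
#1 — 0,4 | c19 | W
#2 — 0,3 | c22 | S
#3 — 0,2 | c25 | S
#4 — 0,1 | c28 | S
#5 — 0,0 | c31 | S

path = [(1,4), (0,4), (0,3), (0,2), (0,1), (0,0)]
arrival = 31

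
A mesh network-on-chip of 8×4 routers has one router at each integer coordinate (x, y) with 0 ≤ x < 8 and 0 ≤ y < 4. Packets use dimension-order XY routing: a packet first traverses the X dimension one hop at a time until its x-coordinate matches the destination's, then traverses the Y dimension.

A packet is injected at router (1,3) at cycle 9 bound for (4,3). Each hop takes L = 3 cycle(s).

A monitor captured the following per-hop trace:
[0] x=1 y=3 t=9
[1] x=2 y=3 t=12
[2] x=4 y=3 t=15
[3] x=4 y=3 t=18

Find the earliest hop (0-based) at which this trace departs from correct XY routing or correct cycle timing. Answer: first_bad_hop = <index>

[1] (+1,+0) / 3c ⇒ ok
[2] (+2,+0) / 3c ⇒ BAD: non-unit step

first_bad_hop = 2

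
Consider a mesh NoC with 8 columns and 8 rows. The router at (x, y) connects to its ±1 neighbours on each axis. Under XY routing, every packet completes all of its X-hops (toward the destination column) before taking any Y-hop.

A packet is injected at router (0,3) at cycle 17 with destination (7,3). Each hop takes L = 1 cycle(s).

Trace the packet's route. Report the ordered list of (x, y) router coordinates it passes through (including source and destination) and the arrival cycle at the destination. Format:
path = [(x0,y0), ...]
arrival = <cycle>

hop 0: (0,3) @ cyc 17
hop 1: (1,3) @ cyc 18  [E]
hop 2: (2,3) @ cyc 19  [E]
hop 3: (3,3) @ cyc 20  [E]
hop 4: (4,3) @ cyc 21  [E]
hop 5: (5,3) @ cyc 22  [E]
hop 6: (6,3) @ cyc 23  [E]
hop 7: (7,3) @ cyc 24  [E]

path = [(0,3), (1,3), (2,3), (3,3), (4,3), (5,3), (6,3), (7,3)]
arrival = 24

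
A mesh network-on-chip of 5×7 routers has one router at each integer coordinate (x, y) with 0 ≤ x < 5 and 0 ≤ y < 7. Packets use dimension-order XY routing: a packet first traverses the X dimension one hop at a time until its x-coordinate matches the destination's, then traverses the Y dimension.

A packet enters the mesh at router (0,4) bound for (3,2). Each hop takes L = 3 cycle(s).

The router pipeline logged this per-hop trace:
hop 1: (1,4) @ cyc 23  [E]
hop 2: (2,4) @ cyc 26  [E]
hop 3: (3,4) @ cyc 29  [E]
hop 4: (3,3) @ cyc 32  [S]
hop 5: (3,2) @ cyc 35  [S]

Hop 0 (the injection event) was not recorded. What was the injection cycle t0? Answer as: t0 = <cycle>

t0 = 20

cyc[1] = 23 and cyc[k] = t0 + k·L for every k.
Therefore t0 = 23 − L = 20.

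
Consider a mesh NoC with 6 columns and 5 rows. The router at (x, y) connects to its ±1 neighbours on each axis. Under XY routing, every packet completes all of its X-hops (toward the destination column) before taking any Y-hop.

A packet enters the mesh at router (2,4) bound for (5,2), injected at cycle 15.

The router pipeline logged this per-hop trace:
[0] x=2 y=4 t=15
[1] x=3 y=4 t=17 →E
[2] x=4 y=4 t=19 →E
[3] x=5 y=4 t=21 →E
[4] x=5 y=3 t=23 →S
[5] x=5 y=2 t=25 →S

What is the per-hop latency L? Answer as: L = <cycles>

Between hops 0 and 1 the cycle counter advances 17 − 15 = 2.
One hop costs L cycles, so L = 2.

L = 2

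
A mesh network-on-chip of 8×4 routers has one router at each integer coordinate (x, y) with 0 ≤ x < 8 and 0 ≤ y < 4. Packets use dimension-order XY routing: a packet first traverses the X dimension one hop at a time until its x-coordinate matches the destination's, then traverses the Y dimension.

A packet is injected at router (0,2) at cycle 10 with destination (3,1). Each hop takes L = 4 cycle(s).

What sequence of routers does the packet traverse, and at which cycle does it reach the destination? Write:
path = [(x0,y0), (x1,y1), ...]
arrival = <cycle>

path = [(0,2), (1,2), (2,2), (3,2), (3,1)]
arrival = 26

#0 — 0,2 | c10
#1 — 1,2 | c14 | E
#2 — 2,2 | c18 | E
#3 — 3,2 | c22 | E
#4 — 3,1 | c26 | S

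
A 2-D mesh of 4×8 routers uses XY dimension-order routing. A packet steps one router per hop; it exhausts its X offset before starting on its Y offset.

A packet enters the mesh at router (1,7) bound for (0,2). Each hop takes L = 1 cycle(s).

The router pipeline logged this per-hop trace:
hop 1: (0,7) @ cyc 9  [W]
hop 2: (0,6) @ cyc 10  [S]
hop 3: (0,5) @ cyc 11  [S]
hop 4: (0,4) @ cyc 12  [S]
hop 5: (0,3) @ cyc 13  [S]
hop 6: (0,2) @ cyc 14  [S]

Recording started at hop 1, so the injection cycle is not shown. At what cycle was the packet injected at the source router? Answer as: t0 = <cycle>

t0 = 8

Hop 1 reached at cycle 9; hop k is at t0 + k·L.
Subtract one hop: t0 = 9 − 1 = 8.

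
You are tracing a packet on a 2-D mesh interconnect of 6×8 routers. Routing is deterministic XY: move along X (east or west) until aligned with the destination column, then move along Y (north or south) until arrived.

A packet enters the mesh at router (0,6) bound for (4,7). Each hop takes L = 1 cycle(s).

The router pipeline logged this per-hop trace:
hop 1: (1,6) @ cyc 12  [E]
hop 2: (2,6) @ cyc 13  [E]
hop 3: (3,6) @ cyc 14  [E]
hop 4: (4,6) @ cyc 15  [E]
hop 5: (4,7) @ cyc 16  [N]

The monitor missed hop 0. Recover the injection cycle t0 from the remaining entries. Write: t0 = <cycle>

The first recorded entry is hop 1 at cycle 12.
Therefore t0 = 12 − L = 11.

t0 = 11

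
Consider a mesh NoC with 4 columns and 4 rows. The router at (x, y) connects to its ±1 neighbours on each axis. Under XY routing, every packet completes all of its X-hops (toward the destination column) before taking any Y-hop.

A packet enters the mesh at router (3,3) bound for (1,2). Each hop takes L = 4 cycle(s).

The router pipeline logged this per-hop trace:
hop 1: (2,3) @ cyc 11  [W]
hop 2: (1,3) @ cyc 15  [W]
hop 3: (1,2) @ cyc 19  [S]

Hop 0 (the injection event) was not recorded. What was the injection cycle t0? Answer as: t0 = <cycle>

t0 = 7

At hop 1 the cycle is 11; in general cyc_k = t0 + kL.
t0 = cyc[1] − L = 11 − 4 = 7.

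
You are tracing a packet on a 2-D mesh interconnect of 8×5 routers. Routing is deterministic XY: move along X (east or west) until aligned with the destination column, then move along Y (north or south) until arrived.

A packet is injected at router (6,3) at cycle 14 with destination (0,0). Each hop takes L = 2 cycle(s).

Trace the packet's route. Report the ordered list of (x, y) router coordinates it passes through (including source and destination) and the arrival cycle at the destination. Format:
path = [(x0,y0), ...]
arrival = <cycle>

[0] x=6 y=3 t=14
[1] x=5 y=3 t=16 →W
[2] x=4 y=3 t=18 →W
[3] x=3 y=3 t=20 →W
[4] x=2 y=3 t=22 →W
[5] x=1 y=3 t=24 →W
[6] x=0 y=3 t=26 →W
[7] x=0 y=2 t=28 →S
[8] x=0 y=1 t=30 →S
[9] x=0 y=0 t=32 →S

path = [(6,3), (5,3), (4,3), (3,3), (2,3), (1,3), (0,3), (0,2), (0,1), (0,0)]
arrival = 32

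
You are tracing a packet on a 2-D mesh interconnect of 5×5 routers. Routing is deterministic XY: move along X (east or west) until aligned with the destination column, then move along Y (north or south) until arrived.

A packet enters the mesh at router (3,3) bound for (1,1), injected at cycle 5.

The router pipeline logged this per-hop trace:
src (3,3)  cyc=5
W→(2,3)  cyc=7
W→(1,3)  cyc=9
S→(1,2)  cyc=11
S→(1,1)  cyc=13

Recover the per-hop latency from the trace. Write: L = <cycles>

Between hops 0 and 1 the cycle counter advances 7 − 5 = 2.
Per-hop latency L = Δcyc = 2.

L = 2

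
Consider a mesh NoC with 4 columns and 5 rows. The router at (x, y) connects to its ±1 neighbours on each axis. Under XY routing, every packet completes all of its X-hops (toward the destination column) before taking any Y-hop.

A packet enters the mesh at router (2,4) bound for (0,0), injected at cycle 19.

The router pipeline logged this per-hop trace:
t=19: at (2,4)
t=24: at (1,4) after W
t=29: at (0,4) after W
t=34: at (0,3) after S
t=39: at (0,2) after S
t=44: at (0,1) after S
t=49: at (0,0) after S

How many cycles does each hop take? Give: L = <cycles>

L = 5

From hop 0 (19) to hop 1 (24): +5 cycles.
Per-hop latency L = Δcyc = 5.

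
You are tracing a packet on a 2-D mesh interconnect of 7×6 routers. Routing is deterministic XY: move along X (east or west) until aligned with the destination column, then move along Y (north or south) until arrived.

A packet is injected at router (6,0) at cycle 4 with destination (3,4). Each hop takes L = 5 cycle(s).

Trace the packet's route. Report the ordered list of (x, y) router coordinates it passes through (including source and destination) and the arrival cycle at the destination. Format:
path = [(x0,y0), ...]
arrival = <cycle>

#0 — 6,0 | c4
#1 — 5,0 | c9 | W
#2 — 4,0 | c14 | W
#3 — 3,0 | c19 | W
#4 — 3,1 | c24 | N
#5 — 3,2 | c29 | N
#6 — 3,3 | c34 | N
#7 — 3,4 | c39 | N

path = [(6,0), (5,0), (4,0), (3,0), (3,1), (3,2), (3,3), (3,4)]
arrival = 39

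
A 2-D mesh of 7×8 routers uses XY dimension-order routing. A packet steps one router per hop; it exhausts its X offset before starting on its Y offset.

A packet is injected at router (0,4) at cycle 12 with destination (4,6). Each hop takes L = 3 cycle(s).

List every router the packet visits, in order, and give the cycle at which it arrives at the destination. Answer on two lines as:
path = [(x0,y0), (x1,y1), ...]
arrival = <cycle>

path = [(0,4), (1,4), (2,4), (3,4), (4,4), (4,5), (4,6)]
arrival = 30

t=12: at (0,4)
t=15: at (1,4) after E
t=18: at (2,4) after E
t=21: at (3,4) after E
t=24: at (4,4) after E
t=27: at (4,5) after N
t=30: at (4,6) after N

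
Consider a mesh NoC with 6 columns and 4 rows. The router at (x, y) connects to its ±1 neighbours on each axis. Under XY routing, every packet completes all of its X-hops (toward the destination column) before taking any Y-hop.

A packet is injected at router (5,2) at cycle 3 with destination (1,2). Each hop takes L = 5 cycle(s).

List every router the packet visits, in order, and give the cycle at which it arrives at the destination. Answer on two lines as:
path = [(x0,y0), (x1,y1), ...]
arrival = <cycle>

hop 0: (5,2) @ cyc 3
hop 1: (4,2) @ cyc 8  [W]
hop 2: (3,2) @ cyc 13  [W]
hop 3: (2,2) @ cyc 18  [W]
hop 4: (1,2) @ cyc 23  [W]

path = [(5,2), (4,2), (3,2), (2,2), (1,2)]
arrival = 23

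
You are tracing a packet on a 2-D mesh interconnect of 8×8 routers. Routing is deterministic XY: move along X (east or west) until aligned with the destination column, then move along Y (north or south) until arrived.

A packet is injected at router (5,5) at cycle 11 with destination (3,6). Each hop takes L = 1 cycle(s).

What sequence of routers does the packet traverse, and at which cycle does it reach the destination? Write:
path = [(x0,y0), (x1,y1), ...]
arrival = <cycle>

path = [(5,5), (4,5), (3,5), (3,6)]
arrival = 14

hop 0: (5,5) @ cyc 11
hop 1: (4,5) @ cyc 12  [W]
hop 2: (3,5) @ cyc 13  [W]
hop 3: (3,6) @ cyc 14  [N]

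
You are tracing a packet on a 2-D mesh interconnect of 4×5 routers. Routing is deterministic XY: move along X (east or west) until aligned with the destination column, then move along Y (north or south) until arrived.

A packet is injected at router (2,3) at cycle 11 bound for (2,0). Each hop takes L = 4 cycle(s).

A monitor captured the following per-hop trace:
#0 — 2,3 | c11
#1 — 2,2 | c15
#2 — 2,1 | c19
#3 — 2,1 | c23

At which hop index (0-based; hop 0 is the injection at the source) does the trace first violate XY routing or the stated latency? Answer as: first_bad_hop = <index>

  1: Δx=+0 Δy=-1 Δt=4 [ok]
  2: Δx=+0 Δy=-1 Δt=4 [ok]
  3: Δx=+0 Δy=+0 Δt=4 [BAD: non-unit step]

first_bad_hop = 3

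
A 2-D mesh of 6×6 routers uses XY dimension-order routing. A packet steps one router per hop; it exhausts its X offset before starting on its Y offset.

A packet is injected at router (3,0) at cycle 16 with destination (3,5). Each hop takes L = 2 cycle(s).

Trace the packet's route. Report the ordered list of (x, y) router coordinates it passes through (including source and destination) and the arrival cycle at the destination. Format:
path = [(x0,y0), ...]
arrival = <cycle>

path = [(3,0), (3,1), (3,2), (3,3), (3,4), (3,5)]
arrival = 26

hop 0: (3,0) @ cyc 16
hop 1: (3,1) @ cyc 18  [N]
hop 2: (3,2) @ cyc 20  [N]
hop 3: (3,3) @ cyc 22  [N]
hop 4: (3,4) @ cyc 24  [N]
hop 5: (3,5) @ cyc 26  [N]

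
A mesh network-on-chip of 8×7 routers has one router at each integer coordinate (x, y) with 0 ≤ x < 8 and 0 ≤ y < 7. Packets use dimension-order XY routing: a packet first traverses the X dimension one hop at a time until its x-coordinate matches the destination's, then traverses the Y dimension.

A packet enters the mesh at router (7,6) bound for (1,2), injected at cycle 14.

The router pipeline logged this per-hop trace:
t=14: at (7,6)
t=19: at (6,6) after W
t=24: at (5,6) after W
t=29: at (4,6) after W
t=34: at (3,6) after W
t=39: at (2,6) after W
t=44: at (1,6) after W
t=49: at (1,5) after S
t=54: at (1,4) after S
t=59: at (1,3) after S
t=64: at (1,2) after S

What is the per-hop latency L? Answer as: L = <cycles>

L = 5

From hop 0 (14) to hop 1 (19): +5 cycles.
One hop costs L cycles, so L = 5.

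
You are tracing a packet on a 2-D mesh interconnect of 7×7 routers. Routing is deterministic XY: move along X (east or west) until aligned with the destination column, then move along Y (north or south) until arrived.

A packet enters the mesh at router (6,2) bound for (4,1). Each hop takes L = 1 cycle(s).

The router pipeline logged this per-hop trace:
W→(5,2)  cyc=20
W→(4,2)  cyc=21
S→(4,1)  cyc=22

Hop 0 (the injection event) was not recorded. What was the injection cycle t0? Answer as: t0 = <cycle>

The first recorded entry is hop 1 at cycle 20.
Therefore t0 = 20 − L = 19.

t0 = 19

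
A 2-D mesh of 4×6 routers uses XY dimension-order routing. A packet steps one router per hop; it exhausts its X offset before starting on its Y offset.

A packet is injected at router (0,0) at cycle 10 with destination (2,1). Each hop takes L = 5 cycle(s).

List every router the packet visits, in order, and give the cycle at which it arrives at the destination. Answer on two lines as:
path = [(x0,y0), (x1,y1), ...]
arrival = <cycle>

#0 — 0,0 | c10
#1 — 1,0 | c15 | E
#2 — 2,0 | c20 | E
#3 — 2,1 | c25 | N

path = [(0,0), (1,0), (2,0), (2,1)]
arrival = 25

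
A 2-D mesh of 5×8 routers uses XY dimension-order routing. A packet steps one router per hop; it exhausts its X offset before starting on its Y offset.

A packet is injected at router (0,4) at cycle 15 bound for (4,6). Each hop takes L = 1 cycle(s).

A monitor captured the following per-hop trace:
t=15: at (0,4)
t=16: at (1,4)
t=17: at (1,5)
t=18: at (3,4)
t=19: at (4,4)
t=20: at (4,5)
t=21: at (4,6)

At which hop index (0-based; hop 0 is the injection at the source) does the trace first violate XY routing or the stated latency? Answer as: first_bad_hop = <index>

hop 1: step (+1,+0), +1 cyc — ok
hop 2: step (+0,+1), +1 cyc — BAD: Y-move but x=1≠4

first_bad_hop = 2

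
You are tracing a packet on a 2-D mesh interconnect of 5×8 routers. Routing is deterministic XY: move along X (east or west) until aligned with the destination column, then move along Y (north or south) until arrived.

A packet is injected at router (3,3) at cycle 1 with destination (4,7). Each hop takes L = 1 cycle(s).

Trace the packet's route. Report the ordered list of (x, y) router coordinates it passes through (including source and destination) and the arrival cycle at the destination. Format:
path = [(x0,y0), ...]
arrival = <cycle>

[0] x=3 y=3 t=1
[1] x=4 y=3 t=2 →E
[2] x=4 y=4 t=3 →N
[3] x=4 y=5 t=4 →N
[4] x=4 y=6 t=5 →N
[5] x=4 y=7 t=6 →N

path = [(3,3), (4,3), (4,4), (4,5), (4,6), (4,7)]
arrival = 6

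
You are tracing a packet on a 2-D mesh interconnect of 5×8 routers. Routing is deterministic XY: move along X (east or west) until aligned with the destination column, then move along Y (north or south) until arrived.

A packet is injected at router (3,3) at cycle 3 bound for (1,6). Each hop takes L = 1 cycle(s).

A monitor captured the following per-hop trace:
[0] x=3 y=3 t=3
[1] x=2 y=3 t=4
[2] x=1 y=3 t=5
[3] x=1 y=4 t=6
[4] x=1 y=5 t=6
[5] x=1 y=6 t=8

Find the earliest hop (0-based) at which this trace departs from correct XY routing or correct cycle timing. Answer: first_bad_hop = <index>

hop 1: step (-1,+0), +1 cyc — ok
hop 2: step (-1,+0), +1 cyc — ok
hop 3: step (+0,+1), +1 cyc — ok
hop 4: step (+0,+1), +0 cyc — BAD: Δcyc=0≠L

first_bad_hop = 4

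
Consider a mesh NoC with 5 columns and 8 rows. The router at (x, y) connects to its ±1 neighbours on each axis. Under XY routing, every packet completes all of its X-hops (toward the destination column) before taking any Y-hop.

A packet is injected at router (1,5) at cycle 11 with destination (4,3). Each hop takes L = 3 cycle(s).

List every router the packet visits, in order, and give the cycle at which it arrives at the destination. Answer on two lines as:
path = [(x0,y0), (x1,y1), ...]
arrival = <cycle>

#0 — 1,5 | c11
#1 — 2,5 | c14 | E
#2 — 3,5 | c17 | E
#3 — 4,5 | c20 | E
#4 — 4,4 | c23 | S
#5 — 4,3 | c26 | S

path = [(1,5), (2,5), (3,5), (4,5), (4,4), (4,3)]
arrival = 26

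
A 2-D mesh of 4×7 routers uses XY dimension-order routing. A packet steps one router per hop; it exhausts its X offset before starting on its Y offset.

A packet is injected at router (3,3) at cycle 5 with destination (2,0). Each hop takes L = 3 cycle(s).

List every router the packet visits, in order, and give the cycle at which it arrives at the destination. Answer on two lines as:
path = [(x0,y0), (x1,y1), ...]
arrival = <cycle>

path = [(3,3), (2,3), (2,2), (2,1), (2,0)]
arrival = 17

t=5: at (3,3)
t=8: at (2,3) after W
t=11: at (2,2) after S
t=14: at (2,1) after S
t=17: at (2,0) after S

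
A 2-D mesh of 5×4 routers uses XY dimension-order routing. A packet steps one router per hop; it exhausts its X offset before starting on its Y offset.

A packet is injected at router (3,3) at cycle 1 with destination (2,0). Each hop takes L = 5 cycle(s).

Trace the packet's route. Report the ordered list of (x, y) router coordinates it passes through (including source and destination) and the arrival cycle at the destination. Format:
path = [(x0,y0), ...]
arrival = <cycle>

path = [(3,3), (2,3), (2,2), (2,1), (2,0)]
arrival = 21

#0 — 3,3 | c1
#1 — 2,3 | c6 | W
#2 — 2,2 | c11 | S
#3 — 2,1 | c16 | S
#4 — 2,0 | c21 | S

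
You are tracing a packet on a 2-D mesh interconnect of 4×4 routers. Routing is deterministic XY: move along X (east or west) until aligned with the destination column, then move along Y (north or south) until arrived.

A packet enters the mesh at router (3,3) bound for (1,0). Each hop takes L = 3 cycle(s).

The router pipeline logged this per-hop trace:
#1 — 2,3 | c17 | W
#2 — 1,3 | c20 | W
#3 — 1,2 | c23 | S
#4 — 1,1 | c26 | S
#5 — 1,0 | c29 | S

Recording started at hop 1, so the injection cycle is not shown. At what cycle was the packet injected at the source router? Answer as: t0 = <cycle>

cyc[1] = 17 and cyc[k] = t0 + k·L for every k.
So t0 = 17 − 1·3 = 14.

t0 = 14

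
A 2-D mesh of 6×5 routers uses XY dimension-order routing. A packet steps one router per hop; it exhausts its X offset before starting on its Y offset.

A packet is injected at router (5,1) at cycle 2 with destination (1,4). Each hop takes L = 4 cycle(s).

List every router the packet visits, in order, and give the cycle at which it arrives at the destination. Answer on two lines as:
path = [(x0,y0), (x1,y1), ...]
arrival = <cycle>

  0. router=(5,1) cycle=2 (inject)
  1. router=(4,1) cycle=6 dir=W
  2. router=(3,1) cycle=10 dir=W
  3. router=(2,1) cycle=14 dir=W
  4. router=(1,1) cycle=18 dir=W
  5. router=(1,2) cycle=22 dir=N
  6. router=(1,3) cycle=26 dir=N
  7. router=(1,4) cycle=30 dir=N

path = [(5,1), (4,1), (3,1), (2,1), (1,1), (1,2), (1,3), (1,4)]
arrival = 30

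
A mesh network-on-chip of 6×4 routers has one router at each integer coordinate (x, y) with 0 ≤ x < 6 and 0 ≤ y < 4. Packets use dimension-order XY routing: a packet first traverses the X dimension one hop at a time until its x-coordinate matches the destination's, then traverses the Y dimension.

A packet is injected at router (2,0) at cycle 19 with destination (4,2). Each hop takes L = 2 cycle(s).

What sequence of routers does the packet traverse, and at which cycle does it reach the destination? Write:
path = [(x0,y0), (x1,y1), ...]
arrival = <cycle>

path = [(2,0), (3,0), (4,0), (4,1), (4,2)]
arrival = 27

hop 0: (2,0) @ cyc 19
hop 1: (3,0) @ cyc 21  [E]
hop 2: (4,0) @ cyc 23  [E]
hop 3: (4,1) @ cyc 25  [N]
hop 4: (4,2) @ cyc 27  [N]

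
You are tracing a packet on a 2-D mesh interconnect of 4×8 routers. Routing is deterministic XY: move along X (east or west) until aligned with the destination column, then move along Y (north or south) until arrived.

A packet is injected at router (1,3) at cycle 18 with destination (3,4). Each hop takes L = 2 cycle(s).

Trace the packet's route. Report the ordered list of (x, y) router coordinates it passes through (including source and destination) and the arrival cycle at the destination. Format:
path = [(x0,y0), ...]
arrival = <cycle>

t=18: at (1,3)
t=20: at (2,3) after E
t=22: at (3,3) after E
t=24: at (3,4) after N

path = [(1,3), (2,3), (3,3), (3,4)]
arrival = 24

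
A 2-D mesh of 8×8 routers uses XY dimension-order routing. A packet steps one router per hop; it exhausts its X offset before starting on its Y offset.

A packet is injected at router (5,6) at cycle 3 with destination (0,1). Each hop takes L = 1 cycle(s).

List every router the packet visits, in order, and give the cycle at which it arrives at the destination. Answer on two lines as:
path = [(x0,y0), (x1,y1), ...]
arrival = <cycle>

t=3: at (5,6)
t=4: at (4,6) after W
t=5: at (3,6) after W
t=6: at (2,6) after W
t=7: at (1,6) after W
t=8: at (0,6) after W
t=9: at (0,5) after S
t=10: at (0,4) after S
t=11: at (0,3) after S
t=12: at (0,2) after S
t=13: at (0,1) after S

path = [(5,6), (4,6), (3,6), (2,6), (1,6), (0,6), (0,5), (0,4), (0,3), (0,2), (0,1)]
arrival = 13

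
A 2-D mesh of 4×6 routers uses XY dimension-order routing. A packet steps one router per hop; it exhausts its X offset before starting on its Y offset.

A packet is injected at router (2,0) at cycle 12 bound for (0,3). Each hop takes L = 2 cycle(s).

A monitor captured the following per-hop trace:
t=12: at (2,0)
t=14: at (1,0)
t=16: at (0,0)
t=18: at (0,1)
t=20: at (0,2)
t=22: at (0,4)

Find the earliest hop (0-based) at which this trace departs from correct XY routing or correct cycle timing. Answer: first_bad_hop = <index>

first_bad_hop = 5

check 1→ d=(-1,0) cyc+2: ok
check 2→ d=(-1,0) cyc+2: ok
check 3→ d=(0,1) cyc+2: ok
check 4→ d=(0,1) cyc+2: ok
check 5→ d=(0,2) cyc+2: BAD: non-unit step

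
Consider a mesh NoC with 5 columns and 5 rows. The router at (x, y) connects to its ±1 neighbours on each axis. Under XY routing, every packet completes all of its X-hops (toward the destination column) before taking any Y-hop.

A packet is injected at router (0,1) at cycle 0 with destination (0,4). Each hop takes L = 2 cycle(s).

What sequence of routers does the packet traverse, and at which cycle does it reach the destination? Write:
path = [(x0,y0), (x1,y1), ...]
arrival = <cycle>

path = [(0,1), (0,2), (0,3), (0,4)]
arrival = 6

#0 — 0,1 | c0
#1 — 0,2 | c2 | N
#2 — 0,3 | c4 | N
#3 — 0,4 | c6 | N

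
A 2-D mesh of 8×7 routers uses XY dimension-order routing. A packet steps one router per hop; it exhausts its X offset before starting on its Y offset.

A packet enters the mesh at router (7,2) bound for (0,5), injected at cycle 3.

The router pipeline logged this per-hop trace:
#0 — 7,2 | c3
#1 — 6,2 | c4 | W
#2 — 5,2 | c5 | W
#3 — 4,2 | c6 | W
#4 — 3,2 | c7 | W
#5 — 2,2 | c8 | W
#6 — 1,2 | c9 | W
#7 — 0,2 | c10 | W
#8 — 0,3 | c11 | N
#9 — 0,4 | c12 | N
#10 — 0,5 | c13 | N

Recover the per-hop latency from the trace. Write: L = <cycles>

L = 1

Between hops 0 and 1 the cycle counter advances 4 − 3 = 1.
That increment is L by definition: L = 1.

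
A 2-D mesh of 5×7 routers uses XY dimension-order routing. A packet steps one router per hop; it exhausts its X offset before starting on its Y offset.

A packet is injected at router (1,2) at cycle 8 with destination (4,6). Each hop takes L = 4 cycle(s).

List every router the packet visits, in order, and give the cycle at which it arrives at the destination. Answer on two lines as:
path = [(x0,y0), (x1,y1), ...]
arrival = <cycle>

src (1,2)  cyc=8
E→(2,2)  cyc=12
E→(3,2)  cyc=16
E→(4,2)  cyc=20
N→(4,3)  cyc=24
N→(4,4)  cyc=28
N→(4,5)  cyc=32
N→(4,6)  cyc=36

path = [(1,2), (2,2), (3,2), (4,2), (4,3), (4,4), (4,5), (4,6)]
arrival = 36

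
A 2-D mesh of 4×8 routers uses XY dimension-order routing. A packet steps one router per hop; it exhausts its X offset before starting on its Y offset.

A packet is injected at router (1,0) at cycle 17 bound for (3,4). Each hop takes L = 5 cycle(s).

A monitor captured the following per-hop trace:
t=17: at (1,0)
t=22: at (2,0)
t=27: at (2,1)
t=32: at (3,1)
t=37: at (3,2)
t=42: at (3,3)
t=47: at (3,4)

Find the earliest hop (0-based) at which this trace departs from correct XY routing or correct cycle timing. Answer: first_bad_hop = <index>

  1: Δx=+1 Δy=+0 Δt=5 [ok]
  2: Δx=+0 Δy=+1 Δt=5 [BAD: Y-move but x=2≠3]

first_bad_hop = 2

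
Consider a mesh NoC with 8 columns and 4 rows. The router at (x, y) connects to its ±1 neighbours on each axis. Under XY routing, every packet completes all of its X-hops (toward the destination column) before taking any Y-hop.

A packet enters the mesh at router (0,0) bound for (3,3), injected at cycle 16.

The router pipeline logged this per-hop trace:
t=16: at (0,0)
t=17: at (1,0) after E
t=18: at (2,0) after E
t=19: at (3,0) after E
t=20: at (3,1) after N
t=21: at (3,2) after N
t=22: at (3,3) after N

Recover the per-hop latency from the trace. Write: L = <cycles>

Between hops 0 and 1 the cycle counter advances 17 − 16 = 1.
That increment is L by definition: L = 1.

L = 1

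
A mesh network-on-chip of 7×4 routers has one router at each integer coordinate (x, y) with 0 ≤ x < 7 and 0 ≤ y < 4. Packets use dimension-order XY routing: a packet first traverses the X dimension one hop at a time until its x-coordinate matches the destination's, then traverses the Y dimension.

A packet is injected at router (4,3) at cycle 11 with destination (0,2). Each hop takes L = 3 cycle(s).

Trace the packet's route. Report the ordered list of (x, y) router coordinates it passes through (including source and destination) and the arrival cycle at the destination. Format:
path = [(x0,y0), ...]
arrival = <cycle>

  0. router=(4,3) cycle=11 (inject)
  1. router=(3,3) cycle=14 dir=W
  2. router=(2,3) cycle=17 dir=W
  3. router=(1,3) cycle=20 dir=W
  4. router=(0,3) cycle=23 dir=W
  5. router=(0,2) cycle=26 dir=S

path = [(4,3), (3,3), (2,3), (1,3), (0,3), (0,2)]
arrival = 26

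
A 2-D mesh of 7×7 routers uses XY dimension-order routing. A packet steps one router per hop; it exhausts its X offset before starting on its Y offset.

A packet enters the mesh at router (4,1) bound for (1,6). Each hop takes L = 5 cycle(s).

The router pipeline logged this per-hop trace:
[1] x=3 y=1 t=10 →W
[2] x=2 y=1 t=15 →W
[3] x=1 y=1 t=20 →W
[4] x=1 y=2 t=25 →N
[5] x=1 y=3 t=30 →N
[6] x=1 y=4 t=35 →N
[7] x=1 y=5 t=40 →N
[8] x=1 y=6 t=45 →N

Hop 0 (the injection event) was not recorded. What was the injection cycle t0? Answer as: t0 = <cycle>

At hop 1 the cycle is 10; in general cyc_k = t0 + kL.
Subtract one hop: t0 = 10 − 5 = 5.

t0 = 5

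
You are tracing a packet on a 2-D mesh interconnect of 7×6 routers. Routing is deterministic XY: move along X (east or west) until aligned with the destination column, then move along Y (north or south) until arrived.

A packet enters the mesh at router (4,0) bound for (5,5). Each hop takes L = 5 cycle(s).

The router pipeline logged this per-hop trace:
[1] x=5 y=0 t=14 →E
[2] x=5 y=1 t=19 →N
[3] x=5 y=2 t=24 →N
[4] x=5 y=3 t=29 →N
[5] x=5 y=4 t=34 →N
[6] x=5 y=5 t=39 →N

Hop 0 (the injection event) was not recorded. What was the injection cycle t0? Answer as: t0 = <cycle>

The first recorded entry is hop 1 at cycle 14.
So t0 = 14 − 1·5 = 9.

t0 = 9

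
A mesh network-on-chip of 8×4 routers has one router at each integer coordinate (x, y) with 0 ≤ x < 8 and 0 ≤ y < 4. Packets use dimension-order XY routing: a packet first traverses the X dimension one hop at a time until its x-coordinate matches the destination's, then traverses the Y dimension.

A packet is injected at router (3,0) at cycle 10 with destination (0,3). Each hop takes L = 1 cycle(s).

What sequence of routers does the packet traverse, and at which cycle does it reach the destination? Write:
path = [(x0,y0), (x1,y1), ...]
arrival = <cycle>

path = [(3,0), (2,0), (1,0), (0,0), (0,1), (0,2), (0,3)]
arrival = 16

[0] x=3 y=0 t=10
[1] x=2 y=0 t=11 →W
[2] x=1 y=0 t=12 →W
[3] x=0 y=0 t=13 →W
[4] x=0 y=1 t=14 →N
[5] x=0 y=2 t=15 →N
[6] x=0 y=3 t=16 →N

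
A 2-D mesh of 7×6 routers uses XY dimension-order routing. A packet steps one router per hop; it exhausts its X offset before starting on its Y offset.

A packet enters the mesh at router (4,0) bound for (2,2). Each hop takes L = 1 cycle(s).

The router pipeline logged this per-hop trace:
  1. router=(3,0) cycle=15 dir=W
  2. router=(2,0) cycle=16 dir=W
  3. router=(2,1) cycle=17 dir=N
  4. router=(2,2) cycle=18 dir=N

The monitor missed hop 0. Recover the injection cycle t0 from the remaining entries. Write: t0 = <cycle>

At hop 1 the cycle is 15; in general cyc_k = t0 + kL.
So t0 = 15 − 1·1 = 14.

t0 = 14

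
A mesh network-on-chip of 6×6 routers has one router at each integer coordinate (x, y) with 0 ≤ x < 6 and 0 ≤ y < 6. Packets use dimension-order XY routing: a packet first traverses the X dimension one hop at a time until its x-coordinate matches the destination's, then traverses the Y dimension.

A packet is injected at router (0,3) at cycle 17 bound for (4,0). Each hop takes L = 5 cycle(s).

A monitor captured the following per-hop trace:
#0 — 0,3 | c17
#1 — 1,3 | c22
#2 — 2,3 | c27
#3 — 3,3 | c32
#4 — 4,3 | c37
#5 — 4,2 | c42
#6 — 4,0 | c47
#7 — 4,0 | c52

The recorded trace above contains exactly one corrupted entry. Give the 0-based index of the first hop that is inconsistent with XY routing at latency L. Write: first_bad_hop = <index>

hop 1: step (+1,+0), +5 cyc — ok
hop 2: step (+1,+0), +5 cyc — ok
hop 3: step (+1,+0), +5 cyc — ok
hop 4: step (+1,+0), +5 cyc — ok
hop 5: step (+0,-1), +5 cyc — ok
hop 6: step (+0,-2), +5 cyc — BAD: non-unit step

first_bad_hop = 6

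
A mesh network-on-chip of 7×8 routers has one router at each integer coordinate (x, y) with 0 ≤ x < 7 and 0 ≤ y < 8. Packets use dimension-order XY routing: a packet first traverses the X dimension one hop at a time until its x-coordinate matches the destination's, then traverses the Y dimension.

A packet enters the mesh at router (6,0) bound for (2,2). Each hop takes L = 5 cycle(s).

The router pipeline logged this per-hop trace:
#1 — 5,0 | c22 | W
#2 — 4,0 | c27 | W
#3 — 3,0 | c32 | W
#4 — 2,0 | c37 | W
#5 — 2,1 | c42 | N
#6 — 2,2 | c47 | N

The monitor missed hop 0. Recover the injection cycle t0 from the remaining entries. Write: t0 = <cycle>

The first recorded entry is hop 1 at cycle 22.
So t0 = 22 − 1·5 = 17.

t0 = 17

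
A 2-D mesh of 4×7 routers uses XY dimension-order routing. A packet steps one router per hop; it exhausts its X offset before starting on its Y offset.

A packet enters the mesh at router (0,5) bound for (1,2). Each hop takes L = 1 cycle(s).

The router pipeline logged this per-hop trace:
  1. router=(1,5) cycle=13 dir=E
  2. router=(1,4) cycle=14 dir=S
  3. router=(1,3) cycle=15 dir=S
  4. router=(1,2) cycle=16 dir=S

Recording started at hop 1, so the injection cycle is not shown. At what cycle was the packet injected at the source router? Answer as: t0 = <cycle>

cyc[1] = 13 and cyc[k] = t0 + k·L for every k.
Therefore t0 = 13 − L = 12.

t0 = 12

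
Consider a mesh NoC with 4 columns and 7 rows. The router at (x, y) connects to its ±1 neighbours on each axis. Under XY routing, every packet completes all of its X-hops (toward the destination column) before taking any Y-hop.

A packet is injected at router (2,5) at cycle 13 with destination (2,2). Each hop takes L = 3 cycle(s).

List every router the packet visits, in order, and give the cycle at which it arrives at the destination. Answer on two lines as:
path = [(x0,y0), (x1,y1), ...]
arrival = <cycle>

#0 — 2,5 | c13
#1 — 2,4 | c16 | S
#2 — 2,3 | c19 | S
#3 — 2,2 | c22 | S

path = [(2,5), (2,4), (2,3), (2,2)]
arrival = 22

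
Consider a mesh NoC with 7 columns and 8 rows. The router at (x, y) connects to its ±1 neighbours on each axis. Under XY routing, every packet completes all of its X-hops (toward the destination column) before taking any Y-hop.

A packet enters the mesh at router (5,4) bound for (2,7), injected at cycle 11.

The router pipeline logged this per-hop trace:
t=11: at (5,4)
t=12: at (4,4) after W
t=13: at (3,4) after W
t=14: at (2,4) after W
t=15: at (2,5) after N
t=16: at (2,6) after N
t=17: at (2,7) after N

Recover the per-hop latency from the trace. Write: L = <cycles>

From hop 0 (11) to hop 1 (12): +1 cycles.
One hop costs L cycles, so L = 1.

L = 1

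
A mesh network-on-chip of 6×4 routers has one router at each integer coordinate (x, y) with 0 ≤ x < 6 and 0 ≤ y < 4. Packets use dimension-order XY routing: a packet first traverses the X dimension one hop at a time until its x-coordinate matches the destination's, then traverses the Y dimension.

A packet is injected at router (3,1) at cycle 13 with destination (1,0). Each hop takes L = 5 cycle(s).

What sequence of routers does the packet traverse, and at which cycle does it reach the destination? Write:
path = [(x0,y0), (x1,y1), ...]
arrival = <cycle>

path = [(3,1), (2,1), (1,1), (1,0)]
arrival = 28

src (3,1)  cyc=13
W→(2,1)  cyc=18
W→(1,1)  cyc=23
S→(1,0)  cyc=28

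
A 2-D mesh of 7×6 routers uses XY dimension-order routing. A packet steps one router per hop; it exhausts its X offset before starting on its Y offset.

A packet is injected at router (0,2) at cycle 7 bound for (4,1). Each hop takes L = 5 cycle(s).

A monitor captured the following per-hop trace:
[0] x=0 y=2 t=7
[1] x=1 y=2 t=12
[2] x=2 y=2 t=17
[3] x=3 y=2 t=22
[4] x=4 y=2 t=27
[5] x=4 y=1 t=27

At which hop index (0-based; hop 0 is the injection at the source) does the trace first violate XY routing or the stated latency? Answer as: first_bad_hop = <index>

hop 1: step (+1,+0), +5 cyc — ok
hop 2: step (+1,+0), +5 cyc — ok
hop 3: step (+1,+0), +5 cyc — ok
hop 4: step (+1,+0), +5 cyc — ok
hop 5: step (+0,-1), +0 cyc — BAD: Δcyc=0≠L

first_bad_hop = 5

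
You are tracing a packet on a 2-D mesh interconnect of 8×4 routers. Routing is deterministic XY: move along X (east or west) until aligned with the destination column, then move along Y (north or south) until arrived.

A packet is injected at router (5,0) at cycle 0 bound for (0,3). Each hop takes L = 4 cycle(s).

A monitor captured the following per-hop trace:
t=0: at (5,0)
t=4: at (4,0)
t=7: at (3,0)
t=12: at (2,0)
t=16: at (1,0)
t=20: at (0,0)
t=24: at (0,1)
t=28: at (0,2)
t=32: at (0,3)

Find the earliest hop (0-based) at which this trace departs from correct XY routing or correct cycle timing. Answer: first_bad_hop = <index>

first_bad_hop = 2

hop 1: step (-1,+0), +4 cyc — ok
hop 2: step (-1,+0), +3 cyc — BAD: Δcyc=3≠L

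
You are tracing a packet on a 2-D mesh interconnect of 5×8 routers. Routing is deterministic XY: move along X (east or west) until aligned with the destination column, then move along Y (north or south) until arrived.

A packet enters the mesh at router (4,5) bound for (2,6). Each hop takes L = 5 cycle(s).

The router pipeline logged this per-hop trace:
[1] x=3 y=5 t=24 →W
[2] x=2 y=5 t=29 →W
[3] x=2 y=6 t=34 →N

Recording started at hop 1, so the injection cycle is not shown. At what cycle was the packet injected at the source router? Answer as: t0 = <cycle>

Hop 1 reached at cycle 24; hop k is at t0 + k·L.
So t0 = 24 − 1·5 = 19.

t0 = 19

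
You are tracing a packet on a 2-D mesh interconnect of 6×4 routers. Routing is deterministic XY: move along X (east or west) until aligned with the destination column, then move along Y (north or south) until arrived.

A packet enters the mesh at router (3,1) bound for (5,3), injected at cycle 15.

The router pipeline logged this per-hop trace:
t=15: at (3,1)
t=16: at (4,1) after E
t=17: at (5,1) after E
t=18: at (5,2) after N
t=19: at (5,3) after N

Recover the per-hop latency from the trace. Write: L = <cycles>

L = 1

Between hops 0 and 1 the cycle counter advances 16 − 15 = 1.
That increment is L by definition: L = 1.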